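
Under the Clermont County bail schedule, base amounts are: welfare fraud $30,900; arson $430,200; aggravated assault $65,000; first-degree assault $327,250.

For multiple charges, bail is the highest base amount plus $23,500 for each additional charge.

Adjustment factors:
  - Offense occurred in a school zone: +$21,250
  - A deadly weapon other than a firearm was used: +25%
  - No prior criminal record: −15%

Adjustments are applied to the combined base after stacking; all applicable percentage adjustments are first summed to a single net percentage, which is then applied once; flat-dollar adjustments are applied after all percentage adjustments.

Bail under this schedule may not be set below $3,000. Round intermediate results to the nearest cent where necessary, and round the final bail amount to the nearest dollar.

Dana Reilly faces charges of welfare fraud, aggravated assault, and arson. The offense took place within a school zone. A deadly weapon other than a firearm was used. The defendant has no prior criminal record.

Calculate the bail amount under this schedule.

Base amounts from the schedule: welfare fraud $30,900; aggravated assault $65,000; arson $430,200.
Stacking rule: highest base plus $23,500 per additional charge. Highest is arson at $430,200; 2 additional charges → +$47,000. Combined base = $477,200.
Net percentage adjustment: +25% −15% = +10%. $477,200 × 1.1 = $524,920.
Offense occurred in a school zone (+$21,250 flat): $524,920 + $21,250 = $546,170.
$546,170 is at or above the $3,000 minimum.

$546,170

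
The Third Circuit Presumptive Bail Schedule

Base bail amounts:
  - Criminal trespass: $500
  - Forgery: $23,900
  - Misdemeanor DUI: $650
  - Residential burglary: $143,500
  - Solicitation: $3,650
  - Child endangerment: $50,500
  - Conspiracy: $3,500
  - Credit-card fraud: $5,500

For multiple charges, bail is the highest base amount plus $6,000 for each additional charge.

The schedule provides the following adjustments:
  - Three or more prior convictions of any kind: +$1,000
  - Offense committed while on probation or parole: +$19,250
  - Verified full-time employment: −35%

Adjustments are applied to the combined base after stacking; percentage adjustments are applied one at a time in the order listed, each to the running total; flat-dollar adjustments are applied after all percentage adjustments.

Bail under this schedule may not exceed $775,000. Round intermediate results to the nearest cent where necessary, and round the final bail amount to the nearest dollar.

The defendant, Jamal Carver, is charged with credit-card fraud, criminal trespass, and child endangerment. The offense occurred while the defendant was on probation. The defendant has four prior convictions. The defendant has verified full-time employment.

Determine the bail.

Base amounts from the schedule: credit-card fraud $5,500; criminal trespass $500; child endangerment $50,500.
Stacking rule: highest base plus $6,000 per additional charge. Highest is child endangerment at $50,500; 2 additional charges → +$12,000. Combined base = $62,500.
Verified full-time employment (−35%): $62,500 × 0.65 = $40,625.
Three or more prior convictions of any kind (+$1,000 flat): $40,625 + $1,000 = $41,625.
Offense committed while on probation or parole (+$19,250 flat): $41,625 + $19,250 = $60,875.
$60,875 is within the $775,000 maximum.

$60,875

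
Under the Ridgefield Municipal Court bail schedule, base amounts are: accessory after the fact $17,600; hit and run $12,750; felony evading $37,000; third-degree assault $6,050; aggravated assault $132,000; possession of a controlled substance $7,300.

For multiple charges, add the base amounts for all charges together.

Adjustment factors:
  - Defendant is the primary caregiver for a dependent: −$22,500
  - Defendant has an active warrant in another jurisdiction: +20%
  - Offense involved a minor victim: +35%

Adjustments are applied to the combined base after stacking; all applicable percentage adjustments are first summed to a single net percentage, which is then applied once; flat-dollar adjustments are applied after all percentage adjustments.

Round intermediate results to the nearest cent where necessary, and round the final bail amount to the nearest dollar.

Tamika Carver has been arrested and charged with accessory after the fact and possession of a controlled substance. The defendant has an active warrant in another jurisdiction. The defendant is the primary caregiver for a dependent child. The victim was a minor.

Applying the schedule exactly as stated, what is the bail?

Base amounts from the schedule: accessory after the fact $17,600; possession of a controlled substance $7,300.
Stacking rule: sum of all bases. $17,600 + $7,300 = $24,900.
Net percentage adjustment: +20% +35% = +55%. $24,900 × 1.55 = $38,595.
Defendant is the primary caregiver for a dependent (−$22,500 flat): $38,595 − $22,500 = $16,095.

$16,095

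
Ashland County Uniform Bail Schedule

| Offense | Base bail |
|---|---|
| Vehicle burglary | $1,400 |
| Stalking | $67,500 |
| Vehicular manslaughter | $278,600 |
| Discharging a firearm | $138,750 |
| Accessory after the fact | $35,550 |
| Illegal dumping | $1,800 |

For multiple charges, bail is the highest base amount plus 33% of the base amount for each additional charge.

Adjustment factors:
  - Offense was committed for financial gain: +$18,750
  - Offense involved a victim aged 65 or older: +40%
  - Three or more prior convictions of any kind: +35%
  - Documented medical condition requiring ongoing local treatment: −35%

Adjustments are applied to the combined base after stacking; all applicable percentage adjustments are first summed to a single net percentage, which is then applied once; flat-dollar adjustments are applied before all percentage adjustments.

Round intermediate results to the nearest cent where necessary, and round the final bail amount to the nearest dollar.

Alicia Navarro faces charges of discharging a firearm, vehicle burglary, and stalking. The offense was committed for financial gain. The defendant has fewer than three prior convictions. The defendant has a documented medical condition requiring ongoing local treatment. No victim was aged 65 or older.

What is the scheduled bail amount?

$117,154

Base amounts from the schedule: discharging a firearm $138,750; vehicle burglary $1,400; stalking $67,500.
Stacking rule: highest base plus 33% of each additional charge. Highest is discharging a firearm at $138,750. Additional: $1,400 × 33% = $462; $67,500 × 33% = $22,275. Combined base = $138,750 + $22,737 = $161,487.
Offense was committed for financial gain (+$18,750 flat): $161,487 + $18,750 = $180,237.
Documented medical condition requiring ongoing local treatment (−35%): $180,237 × 0.65 = $117,154.05.
Rounded to the nearest dollar: $117,154.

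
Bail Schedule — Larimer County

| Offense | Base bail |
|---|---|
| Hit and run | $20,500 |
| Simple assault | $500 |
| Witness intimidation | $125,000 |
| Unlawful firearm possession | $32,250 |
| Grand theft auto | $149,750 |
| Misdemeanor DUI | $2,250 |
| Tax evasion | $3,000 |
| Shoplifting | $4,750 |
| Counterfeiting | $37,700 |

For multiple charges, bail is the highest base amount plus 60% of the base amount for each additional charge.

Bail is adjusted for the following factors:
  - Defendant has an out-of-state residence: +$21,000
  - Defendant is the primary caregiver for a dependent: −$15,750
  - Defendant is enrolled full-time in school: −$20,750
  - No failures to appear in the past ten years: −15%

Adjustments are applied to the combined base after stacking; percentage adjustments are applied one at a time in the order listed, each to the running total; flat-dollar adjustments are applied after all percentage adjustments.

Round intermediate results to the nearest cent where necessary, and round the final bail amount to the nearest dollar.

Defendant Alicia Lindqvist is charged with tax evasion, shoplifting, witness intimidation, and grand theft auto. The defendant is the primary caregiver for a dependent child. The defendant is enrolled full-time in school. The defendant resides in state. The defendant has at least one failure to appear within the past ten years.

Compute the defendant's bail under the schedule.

$192,900

Base amounts from the schedule: tax evasion $3,000; shoplifting $4,750; witness intimidation $125,000; grand theft auto $149,750.
Stacking rule: highest base plus 60% of each additional charge. Highest is grand theft auto at $149,750. Additional: $3,000 × 60% = $1,800; $4,750 × 60% = $2,850; $125,000 × 60% = $75,000. Combined base = $149,750 + $79,650 = $229,400.
Defendant is the primary caregiver for a dependent (−$15,750 flat): $229,400 − $15,750 = $213,650.
Defendant is enrolled full-time in school (−$20,750 flat): $213,650 − $20,750 = $192,900.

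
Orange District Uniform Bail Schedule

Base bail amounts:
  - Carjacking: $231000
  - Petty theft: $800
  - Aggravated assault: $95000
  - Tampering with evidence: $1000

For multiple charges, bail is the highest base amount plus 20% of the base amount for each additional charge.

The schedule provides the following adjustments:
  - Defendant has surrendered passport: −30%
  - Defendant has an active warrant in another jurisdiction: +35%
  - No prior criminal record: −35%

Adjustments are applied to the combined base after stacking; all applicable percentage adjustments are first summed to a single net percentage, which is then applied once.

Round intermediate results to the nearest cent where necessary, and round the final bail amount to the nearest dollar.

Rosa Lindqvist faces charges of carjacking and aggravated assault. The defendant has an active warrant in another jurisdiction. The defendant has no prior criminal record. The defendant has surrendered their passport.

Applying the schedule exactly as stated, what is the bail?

$175000

Base amounts from the schedule: carjacking $231000; aggravated assault $95000.
Stacking rule: highest base plus 20% of each additional charge. Highest is carjacking at $231000. Additional: $95000 × 20% = $19000. Combined base = $231000 + $19000 = $250000.
Net percentage adjustment: −30% +35% −35% = −30%. $250000 × 0.7 = $175000.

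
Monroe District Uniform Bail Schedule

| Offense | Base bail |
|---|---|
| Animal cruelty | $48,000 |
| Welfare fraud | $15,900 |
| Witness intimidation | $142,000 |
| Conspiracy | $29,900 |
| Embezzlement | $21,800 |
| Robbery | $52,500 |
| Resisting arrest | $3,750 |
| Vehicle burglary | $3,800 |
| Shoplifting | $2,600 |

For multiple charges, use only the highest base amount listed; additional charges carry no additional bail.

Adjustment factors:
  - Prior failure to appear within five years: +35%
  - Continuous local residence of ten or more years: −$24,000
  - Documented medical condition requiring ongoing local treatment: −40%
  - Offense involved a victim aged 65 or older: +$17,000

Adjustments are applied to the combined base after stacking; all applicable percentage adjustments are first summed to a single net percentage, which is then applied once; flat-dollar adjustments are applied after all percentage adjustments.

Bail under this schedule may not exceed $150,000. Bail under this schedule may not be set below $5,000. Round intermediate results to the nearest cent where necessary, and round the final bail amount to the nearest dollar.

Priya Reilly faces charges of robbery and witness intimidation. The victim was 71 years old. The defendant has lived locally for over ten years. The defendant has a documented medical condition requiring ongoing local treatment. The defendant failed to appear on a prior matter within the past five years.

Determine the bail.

$127,900

Base amounts from the schedule: robbery $52,500; witness intimidation $142,000.
Stacking rule: use the highest base only. Highest is witness intimidation at $142,000. Combined base = $142,000.
Net percentage adjustment: +35% −40% = −5%. $142,000 × 0.95 = $134,900.
Continuous local residence of ten or more years (−$24,000 flat): $134,900 − $24,000 = $110,900.
Offense involved a victim aged 65 or older (+$17,000 flat): $110,900 + $17,000 = $127,900.
$127,900 is within the $150,000 maximum.
$127,900 is at or above the $5,000 minimum.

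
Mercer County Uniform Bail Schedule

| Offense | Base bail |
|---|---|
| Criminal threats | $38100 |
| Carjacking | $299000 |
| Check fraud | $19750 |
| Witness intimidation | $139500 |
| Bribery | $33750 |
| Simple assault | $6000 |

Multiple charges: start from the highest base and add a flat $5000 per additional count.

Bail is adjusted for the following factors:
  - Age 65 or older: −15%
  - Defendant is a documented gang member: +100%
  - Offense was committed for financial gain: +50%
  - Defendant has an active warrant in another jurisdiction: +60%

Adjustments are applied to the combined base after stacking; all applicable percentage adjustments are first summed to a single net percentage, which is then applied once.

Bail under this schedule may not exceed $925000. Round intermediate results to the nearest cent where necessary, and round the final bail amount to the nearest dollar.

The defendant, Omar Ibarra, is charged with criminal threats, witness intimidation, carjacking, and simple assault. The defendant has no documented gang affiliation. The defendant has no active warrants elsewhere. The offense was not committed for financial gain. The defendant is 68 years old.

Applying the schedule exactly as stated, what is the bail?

Base amounts from the schedule: criminal threats $38100; witness intimidation $139500; carjacking $299000; simple assault $6000.
Stacking rule: highest base plus $5000 per additional charge. Highest is carjacking at $299000; 3 additional charges → +$15000. Combined base = $314000.
Age 65 or older (−15%): $314000 × 0.85 = $266900.
$266900 is within the $925000 maximum.

$266900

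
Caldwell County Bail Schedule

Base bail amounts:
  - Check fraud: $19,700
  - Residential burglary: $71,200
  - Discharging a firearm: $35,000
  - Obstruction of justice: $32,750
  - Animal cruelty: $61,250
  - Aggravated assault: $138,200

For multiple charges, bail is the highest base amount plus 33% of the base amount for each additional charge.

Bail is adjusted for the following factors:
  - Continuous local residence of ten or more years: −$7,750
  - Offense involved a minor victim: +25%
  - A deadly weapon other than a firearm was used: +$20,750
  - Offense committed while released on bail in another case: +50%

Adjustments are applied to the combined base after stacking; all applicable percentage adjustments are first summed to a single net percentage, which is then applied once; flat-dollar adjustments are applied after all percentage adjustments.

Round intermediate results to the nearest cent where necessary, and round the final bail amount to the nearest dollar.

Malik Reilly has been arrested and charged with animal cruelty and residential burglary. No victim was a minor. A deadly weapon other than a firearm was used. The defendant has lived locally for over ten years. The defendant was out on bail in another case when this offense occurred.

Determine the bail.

$150,119

Base amounts from the schedule: animal cruelty $61,250; residential burglary $71,200.
Stacking rule: highest base plus 33% of each additional charge. Highest is residential burglary at $71,200. Additional: $61,250 × 33% = $20,212.50. Combined base = $71,200 + $20,212.50 = $91,412.50.
Offense committed while released on bail in another case (+50%): $91,412.50 × 1.5 = $137,118.75.
Continuous local residence of ten or more years (−$7,750 flat): $137,118.75 − $7,750 = $129,368.75.
A deadly weapon other than a firearm was used (+$20,750 flat): $129,368.75 + $20,750 = $150,118.75.
Rounded to the nearest dollar: $150,119.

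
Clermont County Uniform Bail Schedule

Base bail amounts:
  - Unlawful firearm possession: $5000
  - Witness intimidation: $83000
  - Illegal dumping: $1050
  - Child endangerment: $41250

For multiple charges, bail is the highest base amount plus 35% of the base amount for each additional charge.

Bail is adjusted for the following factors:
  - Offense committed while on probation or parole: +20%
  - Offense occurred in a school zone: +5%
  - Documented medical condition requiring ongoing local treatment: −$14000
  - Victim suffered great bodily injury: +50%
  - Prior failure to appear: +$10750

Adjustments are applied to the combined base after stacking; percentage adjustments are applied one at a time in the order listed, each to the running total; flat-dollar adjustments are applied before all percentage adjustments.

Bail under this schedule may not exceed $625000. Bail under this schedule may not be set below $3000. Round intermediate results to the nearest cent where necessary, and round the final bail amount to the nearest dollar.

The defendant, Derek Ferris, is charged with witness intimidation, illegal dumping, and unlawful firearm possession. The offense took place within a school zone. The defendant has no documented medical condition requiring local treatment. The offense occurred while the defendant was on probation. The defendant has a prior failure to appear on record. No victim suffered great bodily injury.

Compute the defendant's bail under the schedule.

Base amounts from the schedule: witness intimidation $83000; illegal dumping $1050; unlawful firearm possession $5000.
Stacking rule: highest base plus 35% of each additional charge. Highest is witness intimidation at $83000. Additional: $1050 × 35% = $367.50; $5000 × 35% = $1750. Combined base = $83000 + $2117.50 = $85117.50.
Prior failure to appear (+$10750 flat): $85117.50 + $10750 = $95867.50.
Offense committed while on probation or parole (+20%): $95867.50 × 1.2 = $115041.
Offense occurred in a school zone (+5%): $115041 × 1.05 = $120793.05.
$120793.05 is within the $625000 maximum.
$120793.05 is at or above the $3000 minimum.
Rounded to the nearest dollar: $120793.

$120793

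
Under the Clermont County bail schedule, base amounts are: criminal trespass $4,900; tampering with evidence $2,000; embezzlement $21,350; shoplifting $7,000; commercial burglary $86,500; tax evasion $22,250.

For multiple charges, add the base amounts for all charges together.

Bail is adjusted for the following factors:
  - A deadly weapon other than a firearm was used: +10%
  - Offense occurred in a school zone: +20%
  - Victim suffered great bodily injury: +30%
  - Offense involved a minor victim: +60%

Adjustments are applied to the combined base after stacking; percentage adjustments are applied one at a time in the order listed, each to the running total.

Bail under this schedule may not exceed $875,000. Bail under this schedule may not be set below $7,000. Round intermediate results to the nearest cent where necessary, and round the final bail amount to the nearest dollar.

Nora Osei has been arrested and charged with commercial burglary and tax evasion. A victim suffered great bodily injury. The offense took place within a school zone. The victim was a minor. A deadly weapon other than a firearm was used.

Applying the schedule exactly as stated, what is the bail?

$298,584

Base amounts from the schedule: commercial burglary $86,500; tax evasion $22,250.
Stacking rule: sum of all bases. $86,500 + $22,250 = $108,750.
A deadly weapon other than a firearm was used (+10%): $108,750 × 1.1 = $119,625.
Offense occurred in a school zone (+20%): $119,625 × 1.2 = $143,550.
Victim suffered great bodily injury (+30%): $143,550 × 1.3 = $186,615.
Offense involved a minor victim (+60%): $186,615 × 1.6 = $298,584.
$298,584 is within the $875,000 maximum.
$298,584 is at or above the $7,000 minimum.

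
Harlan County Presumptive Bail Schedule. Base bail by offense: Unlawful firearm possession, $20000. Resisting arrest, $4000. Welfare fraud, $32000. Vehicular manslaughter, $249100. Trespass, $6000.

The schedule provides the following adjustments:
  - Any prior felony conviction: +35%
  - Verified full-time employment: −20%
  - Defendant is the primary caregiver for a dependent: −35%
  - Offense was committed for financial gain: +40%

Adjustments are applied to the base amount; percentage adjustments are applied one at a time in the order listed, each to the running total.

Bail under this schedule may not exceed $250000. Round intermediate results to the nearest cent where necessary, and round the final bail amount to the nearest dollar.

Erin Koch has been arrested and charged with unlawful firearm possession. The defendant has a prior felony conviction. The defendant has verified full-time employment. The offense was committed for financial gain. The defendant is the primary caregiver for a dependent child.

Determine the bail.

Base amounts from the schedule: unlawful firearm possession $20000.
Single charge. Combined base = $20000.
Any prior felony conviction (+35%): $20000 × 1.35 = $27000.
Verified full-time employment (−20%): $27000 × 0.8 = $21600.
Defendant is the primary caregiver for a dependent (−35%): $21600 × 0.65 = $14040.
Offense was committed for financial gain (+40%): $14040 × 1.4 = $19656.
$19656 is within the $250000 maximum.

$19656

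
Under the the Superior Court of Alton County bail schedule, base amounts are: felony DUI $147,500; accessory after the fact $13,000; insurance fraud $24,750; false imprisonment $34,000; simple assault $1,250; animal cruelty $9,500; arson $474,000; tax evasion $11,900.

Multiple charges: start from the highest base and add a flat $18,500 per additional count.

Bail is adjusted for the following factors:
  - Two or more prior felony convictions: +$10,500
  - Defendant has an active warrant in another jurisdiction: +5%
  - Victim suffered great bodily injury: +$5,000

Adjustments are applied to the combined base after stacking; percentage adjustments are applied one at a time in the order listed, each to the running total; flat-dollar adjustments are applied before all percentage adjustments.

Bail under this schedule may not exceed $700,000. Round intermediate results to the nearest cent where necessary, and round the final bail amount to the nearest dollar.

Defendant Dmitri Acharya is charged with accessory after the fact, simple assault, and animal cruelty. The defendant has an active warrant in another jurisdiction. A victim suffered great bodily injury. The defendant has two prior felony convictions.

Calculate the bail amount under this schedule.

Base amounts from the schedule: accessory after the fact $13,000; simple assault $1,250; animal cruelty $9,500.
Stacking rule: highest base plus $18,500 per additional charge. Highest is accessory after the fact at $13,000; 2 additional charges → +$37,000. Combined base = $50,000.
Two or more prior felony convictions (+$10,500 flat): $50,000 + $10,500 = $60,500.
Victim suffered great bodily injury (+$5,000 flat): $60,500 + $5,000 = $65,500.
Defendant has an active warrant in another jurisdiction (+5%): $65,500 × 1.05 = $68,775.
$68,775 is within the $700,000 maximum.

$68,775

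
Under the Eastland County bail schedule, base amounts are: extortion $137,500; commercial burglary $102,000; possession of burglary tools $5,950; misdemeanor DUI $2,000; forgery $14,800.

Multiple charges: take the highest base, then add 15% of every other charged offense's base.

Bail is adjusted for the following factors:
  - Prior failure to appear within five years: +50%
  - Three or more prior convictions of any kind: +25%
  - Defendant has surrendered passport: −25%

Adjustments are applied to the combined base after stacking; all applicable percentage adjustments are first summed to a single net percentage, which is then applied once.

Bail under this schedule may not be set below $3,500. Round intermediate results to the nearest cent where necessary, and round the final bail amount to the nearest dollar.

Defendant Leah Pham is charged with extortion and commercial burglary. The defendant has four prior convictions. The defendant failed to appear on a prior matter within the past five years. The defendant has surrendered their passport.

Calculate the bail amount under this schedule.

Base amounts from the schedule: extortion $137,500; commercial burglary $102,000.
Stacking rule: highest base plus 15% of each additional charge. Highest is extortion at $137,500. Additional: $102,000 × 15% = $15,300. Combined base = $137,500 + $15,300 = $152,800.
Net percentage adjustment: +50% +25% −25% = +50%. $152,800 × 1.5 = $229,200.
$229,200 is at or above the $3,500 minimum.

$229,200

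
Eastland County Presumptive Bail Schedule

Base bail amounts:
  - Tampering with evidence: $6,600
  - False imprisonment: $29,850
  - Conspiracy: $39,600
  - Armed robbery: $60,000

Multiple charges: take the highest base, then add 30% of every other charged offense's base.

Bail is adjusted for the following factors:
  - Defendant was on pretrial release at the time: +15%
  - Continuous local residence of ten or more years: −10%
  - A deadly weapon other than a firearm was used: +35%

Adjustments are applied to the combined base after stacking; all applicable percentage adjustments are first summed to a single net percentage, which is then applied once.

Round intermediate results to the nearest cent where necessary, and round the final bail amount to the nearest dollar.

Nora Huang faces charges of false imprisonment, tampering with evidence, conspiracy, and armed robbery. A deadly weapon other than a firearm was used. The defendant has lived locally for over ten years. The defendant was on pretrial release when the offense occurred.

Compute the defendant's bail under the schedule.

Base amounts from the schedule: false imprisonment $29,850; tampering with evidence $6,600; conspiracy $39,600; armed robbery $60,000.
Stacking rule: highest base plus 30% of each additional charge. Highest is armed robbery at $60,000. Additional: $29,850 × 30% = $8,955; $6,600 × 30% = $1,980; $39,600 × 30% = $11,880. Combined base = $60,000 + $22,815 = $82,815.
Net percentage adjustment: +15% −10% +35% = +40%. $82,815 × 1.4 = $115,941.

$115,941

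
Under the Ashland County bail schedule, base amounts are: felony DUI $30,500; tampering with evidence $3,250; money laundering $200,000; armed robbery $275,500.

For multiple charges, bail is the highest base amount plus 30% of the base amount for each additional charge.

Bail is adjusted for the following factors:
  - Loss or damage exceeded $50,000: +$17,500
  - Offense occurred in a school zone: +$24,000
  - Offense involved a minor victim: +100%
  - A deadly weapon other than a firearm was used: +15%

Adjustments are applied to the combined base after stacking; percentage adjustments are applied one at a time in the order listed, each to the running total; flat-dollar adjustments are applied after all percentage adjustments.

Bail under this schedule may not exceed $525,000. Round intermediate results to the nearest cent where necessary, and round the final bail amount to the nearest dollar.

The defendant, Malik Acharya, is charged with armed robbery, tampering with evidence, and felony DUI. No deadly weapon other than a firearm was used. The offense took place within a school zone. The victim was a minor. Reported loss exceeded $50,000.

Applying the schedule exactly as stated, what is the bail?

Base amounts from the schedule: armed robbery $275,500; tampering with evidence $3,250; felony DUI $30,500.
Stacking rule: highest base plus 30% of each additional charge. Highest is armed robbery at $275,500. Additional: $3,250 × 30% = $975; $30,500 × 30% = $9,150. Combined base = $275,500 + $10,125 = $285,625.
Offense involved a minor victim (+100%): $285,625 × 2 = $571,250.
Loss or damage exceeded $50,000 (+$17,500 flat): $571,250 + $17,500 = $588,750.
Offense occurred in a school zone (+$24,000 flat): $588,750 + $24,000 = $612,750.
Result $612,750 exceeds the maximum of $525,000; bail is capped at $525,000.

$525,000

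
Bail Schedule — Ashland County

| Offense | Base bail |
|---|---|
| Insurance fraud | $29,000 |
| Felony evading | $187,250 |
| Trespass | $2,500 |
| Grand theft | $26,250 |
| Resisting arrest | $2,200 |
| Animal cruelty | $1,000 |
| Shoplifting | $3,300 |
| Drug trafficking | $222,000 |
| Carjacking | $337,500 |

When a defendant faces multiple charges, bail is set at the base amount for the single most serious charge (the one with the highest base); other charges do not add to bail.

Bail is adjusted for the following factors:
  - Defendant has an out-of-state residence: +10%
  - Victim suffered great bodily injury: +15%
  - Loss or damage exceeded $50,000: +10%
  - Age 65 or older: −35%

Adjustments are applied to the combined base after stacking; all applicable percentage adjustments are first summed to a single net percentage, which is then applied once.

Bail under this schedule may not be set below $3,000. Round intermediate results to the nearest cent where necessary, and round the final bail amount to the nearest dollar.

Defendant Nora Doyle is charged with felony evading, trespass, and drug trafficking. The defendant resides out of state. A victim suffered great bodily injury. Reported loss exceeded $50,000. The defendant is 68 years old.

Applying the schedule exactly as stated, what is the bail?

$222,000

Base amounts from the schedule: felony evading $187,250; trespass $2,500; drug trafficking $222,000.
Stacking rule: use the highest base only. Highest is drug trafficking at $222,000. Combined base = $222,000.
Net percentage adjustment: +10% +15% +10% −35% = +0%. $222,000 × 1 = $222,000.
$222,000 is at or above the $3,000 minimum.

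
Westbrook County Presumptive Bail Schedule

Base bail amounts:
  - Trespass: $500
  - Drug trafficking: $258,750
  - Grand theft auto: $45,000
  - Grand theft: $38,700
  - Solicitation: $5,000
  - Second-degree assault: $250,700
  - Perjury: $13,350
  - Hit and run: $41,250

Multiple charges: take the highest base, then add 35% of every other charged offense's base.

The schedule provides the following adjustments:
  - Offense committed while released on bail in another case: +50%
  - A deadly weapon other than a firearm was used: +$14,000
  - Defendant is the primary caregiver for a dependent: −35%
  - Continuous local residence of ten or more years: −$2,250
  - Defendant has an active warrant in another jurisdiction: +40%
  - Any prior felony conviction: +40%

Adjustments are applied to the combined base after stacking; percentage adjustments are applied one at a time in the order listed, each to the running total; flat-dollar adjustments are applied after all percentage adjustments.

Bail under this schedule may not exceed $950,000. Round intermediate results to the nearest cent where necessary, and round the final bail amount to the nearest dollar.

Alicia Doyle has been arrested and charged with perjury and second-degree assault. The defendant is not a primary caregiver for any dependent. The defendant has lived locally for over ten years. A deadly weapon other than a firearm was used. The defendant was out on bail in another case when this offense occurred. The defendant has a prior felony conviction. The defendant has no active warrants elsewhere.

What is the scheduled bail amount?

$548,032

Base amounts from the schedule: perjury $13,350; second-degree assault $250,700.
Stacking rule: highest base plus 35% of each additional charge. Highest is second-degree assault at $250,700. Additional: $13,350 × 35% = $4,672.50. Combined base = $250,700 + $4,672.50 = $255,372.50.
Offense committed while released on bail in another case (+50%): $255,372.50 × 1.5 = $383,058.75.
Any prior felony conviction (+40%): $383,058.75 × 1.4 = $536,282.25.
A deadly weapon other than a firearm was used (+$14,000 flat): $536,282.25 + $14,000 = $550,282.25.
Continuous local residence of ten or more years (−$2,250 flat): $550,282.25 − $2,250 = $548,032.25.
$548,032.25 is within the $950,000 maximum.
Rounded to the nearest dollar: $548,032.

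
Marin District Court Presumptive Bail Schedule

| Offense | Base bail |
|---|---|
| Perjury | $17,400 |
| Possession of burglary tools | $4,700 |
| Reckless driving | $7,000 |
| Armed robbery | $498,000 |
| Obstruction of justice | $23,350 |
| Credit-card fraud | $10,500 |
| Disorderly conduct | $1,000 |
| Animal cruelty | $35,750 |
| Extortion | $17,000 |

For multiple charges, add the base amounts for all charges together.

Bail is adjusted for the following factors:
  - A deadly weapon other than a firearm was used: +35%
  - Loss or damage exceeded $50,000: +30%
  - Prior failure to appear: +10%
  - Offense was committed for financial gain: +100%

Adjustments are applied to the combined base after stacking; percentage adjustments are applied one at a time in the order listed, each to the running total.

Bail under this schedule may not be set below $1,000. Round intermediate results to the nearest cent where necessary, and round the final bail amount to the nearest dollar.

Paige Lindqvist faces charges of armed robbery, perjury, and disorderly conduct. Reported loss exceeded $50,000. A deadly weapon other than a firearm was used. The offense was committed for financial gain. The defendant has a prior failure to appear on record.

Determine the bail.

Base amounts from the schedule: armed robbery $498,000; perjury $17,400; disorderly conduct $1,000.
Stacking rule: sum of all bases. $498,000 + $17,400 + $1,000 = $516,400.
A deadly weapon other than a firearm was used (+35%): $516,400 × 1.35 = $697,140.
Loss or damage exceeded $50,000 (+30%): $697,140 × 1.3 = $906,282.
Prior failure to appear (+10%): $906,282 × 1.1 = $996,910.20.
Offense was committed for financial gain (+100%): $996,910.20 × 2 = $1,993,820.40.
$1,993,820.40 is at or above the $1,000 minimum.
Rounded to the nearest dollar: $1,993,820.

$1,993,820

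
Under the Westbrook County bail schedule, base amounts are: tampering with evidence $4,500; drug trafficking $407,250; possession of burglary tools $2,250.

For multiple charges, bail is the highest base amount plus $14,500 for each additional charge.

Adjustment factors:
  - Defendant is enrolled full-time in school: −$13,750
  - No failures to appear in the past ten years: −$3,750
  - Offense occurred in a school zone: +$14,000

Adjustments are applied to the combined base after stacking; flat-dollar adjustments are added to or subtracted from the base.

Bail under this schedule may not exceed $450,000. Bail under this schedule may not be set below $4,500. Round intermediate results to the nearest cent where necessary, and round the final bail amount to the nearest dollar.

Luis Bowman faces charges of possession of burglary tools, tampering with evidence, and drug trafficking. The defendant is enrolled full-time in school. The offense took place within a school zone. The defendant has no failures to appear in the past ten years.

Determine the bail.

$432,750

Base amounts from the schedule: possession of burglary tools $2,250; tampering with evidence $4,500; drug trafficking $407,250.
Stacking rule: highest base plus $14,500 per additional charge. Highest is drug trafficking at $407,250; 2 additional charges → +$29,000. Combined base = $436,250.
Defendant is enrolled full-time in school (−$13,750 flat): $436,250 − $13,750 = $422,500.
No failures to appear in the past ten years (−$3,750 flat): $422,500 − $3,750 = $418,750.
Offense occurred in a school zone (+$14,000 flat): $418,750 + $14,000 = $432,750.
$432,750 is within the $450,000 maximum.
$432,750 is at or above the $4,500 minimum.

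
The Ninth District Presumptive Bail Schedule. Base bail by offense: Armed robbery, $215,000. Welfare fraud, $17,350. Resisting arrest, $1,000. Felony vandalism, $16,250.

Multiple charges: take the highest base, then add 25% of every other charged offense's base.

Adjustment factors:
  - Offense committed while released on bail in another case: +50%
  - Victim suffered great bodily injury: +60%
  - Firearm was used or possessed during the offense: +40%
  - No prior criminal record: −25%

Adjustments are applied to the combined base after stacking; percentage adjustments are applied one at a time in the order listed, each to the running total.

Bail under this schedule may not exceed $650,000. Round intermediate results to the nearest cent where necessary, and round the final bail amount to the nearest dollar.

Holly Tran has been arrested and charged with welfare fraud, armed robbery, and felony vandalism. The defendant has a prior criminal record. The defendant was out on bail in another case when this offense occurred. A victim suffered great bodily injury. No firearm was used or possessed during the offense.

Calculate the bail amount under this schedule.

$536,160

Base amounts from the schedule: welfare fraud $17,350; armed robbery $215,000; felony vandalism $16,250.
Stacking rule: highest base plus 25% of each additional charge. Highest is armed robbery at $215,000. Additional: $17,350 × 25% = $4,337.50; $16,250 × 25% = $4,062.50. Combined base = $215,000 + $8,400 = $223,400.
Offense committed while released on bail in another case (+50%): $223,400 × 1.5 = $335,100.
Victim suffered great bodily injury (+60%): $335,100 × 1.6 = $536,160.
$536,160 is within the $650,000 maximum.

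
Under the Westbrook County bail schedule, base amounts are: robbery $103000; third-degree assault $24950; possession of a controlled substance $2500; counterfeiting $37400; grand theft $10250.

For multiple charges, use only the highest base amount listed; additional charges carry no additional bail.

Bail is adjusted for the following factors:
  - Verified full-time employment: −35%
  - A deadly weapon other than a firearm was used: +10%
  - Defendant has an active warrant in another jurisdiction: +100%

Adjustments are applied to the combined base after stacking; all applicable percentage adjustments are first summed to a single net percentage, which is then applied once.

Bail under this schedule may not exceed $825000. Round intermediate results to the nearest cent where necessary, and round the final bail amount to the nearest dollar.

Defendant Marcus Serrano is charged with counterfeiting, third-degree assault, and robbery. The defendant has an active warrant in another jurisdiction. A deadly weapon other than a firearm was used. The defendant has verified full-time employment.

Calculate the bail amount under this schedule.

$180250

Base amounts from the schedule: counterfeiting $37400; third-degree assault $24950; robbery $103000.
Stacking rule: use the highest base only. Highest is robbery at $103000. Combined base = $103000.
Net percentage adjustment: −35% +10% +100% = +75%. $103000 × 1.75 = $180250.
$180250 is within the $825000 maximum.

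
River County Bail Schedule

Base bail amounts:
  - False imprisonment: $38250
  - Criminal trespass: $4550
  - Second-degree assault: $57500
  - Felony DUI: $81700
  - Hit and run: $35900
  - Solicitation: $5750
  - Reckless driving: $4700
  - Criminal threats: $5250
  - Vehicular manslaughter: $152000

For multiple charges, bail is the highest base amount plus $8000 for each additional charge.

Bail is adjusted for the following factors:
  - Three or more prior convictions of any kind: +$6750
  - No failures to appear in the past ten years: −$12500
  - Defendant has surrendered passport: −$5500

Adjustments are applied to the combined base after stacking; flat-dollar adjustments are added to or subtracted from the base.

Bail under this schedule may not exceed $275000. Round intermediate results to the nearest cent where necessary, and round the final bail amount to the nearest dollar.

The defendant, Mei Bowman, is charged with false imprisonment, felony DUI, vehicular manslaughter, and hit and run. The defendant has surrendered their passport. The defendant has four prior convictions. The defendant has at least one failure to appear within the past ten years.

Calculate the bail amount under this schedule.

$177250

Base amounts from the schedule: false imprisonment $38250; felony DUI $81700; vehicular manslaughter $152000; hit and run $35900.
Stacking rule: highest base plus $8000 per additional charge. Highest is vehicular manslaughter at $152000; 3 additional charges → +$24000. Combined base = $176000.
Three or more prior convictions of any kind (+$6750 flat): $176000 + $6750 = $182750.
Defendant has surrendered passport (−$5500 flat): $182750 − $5500 = $177250.
$177250 is within the $275000 maximum.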